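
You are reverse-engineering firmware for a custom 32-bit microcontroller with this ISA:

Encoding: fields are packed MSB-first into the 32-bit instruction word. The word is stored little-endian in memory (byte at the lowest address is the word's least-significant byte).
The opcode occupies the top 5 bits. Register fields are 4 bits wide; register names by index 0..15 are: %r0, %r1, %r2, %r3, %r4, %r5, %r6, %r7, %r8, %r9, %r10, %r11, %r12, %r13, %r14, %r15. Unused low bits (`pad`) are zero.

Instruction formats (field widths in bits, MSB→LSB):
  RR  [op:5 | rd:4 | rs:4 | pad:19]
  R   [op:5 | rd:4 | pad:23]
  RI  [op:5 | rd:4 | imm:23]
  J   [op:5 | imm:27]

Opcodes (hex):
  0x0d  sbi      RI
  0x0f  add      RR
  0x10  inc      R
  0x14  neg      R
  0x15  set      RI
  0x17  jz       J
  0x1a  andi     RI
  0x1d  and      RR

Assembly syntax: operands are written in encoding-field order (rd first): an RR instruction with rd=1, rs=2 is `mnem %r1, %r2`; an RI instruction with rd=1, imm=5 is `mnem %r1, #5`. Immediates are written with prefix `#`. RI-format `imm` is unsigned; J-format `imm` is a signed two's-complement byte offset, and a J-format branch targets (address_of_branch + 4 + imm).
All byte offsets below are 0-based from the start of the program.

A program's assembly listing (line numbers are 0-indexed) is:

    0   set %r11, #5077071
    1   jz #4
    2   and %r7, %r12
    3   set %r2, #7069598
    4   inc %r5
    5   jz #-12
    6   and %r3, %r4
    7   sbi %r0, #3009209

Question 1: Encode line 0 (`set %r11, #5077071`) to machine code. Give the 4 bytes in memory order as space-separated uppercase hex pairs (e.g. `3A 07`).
4F 78 CD AD

line 0 (set): pack op=0x15:5|rd=11:4|imm=5077071:23 = 0xadcd784f; little→ 4f 78 cd ad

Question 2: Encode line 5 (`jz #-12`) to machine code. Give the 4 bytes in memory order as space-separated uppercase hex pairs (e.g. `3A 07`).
L5: jz op=0x17:5|imm=-12:27 ⇒ 0xbffffff4 ⇒ little f4 ff ff bf

F4 FF FF BF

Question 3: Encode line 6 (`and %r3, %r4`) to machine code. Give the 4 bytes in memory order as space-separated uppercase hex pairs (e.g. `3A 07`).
line 6 (and): pack op=0x1d:5|rd=3:4|rs=4:4|pad=0:19 = 0xe9a00000; little→ 00 00 a0 e9

00 00 A0 E9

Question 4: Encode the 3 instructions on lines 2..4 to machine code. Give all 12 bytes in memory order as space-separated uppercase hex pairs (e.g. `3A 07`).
line 2 (and): pack op=0x1d:5|rd=7:4|rs=12:4|pad=0:19 = 0xebe00000; little→ 00 00 e0 eb
line 3 (set): pack op=0x15:5|rd=2:4|imm=7069598:23 = 0xa96bdf9e; little→ 9e df 6b a9
line 4 (inc): pack op=0x10:5|rd=5:4|pad=0:23 = 0x82800000; little→ 00 00 80 82

00 00 E0 EB 9E DF 6B A9 00 00 80 82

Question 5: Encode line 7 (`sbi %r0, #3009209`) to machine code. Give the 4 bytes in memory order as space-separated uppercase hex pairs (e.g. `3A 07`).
B9 EA 2D 68

7. sbi fields op=0xd:5|rd=0:4|imm=3009209:23 → word 682deab9h → b9 ea 2d 68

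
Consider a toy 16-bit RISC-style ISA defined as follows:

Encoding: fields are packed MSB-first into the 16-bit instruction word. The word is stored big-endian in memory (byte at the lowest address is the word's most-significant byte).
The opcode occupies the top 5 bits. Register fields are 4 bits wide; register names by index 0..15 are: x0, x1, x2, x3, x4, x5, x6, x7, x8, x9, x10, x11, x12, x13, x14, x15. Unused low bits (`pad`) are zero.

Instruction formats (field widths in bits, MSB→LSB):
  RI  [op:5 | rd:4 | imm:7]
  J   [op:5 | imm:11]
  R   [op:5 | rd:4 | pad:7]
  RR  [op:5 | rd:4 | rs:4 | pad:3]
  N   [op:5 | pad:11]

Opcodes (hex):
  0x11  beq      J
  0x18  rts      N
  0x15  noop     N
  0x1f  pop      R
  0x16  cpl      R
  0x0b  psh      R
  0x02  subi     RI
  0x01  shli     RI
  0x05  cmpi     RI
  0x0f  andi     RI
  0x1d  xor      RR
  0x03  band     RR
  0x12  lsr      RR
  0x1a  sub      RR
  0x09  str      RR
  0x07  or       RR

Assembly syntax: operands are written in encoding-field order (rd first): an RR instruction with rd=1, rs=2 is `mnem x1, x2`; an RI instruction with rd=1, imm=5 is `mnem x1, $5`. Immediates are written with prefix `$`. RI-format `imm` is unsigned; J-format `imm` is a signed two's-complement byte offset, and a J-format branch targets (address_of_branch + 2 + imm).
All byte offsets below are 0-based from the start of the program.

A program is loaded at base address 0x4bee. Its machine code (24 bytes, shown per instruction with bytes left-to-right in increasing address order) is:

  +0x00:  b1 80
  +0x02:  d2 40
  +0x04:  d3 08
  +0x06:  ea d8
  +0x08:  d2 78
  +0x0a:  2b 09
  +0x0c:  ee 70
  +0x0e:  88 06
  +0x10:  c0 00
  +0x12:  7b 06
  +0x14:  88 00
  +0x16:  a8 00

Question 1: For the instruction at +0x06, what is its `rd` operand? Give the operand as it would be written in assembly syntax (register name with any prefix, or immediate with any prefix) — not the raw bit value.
off 0x06: read ea d8 as big → 0xead8
  opcode bits[15:11]=0x1d: xor/RR
  rd: (w>>7)&0xf=0x5 → x5
  rs: (w>>3)&0xf=0xb → x11

x5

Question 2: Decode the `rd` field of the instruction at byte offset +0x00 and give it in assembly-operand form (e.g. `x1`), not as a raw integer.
x3

+0x00: b1 80 ⇒ word 0xb180 (big)
  op=0xb180>>11=0x16 ⇒ cpl (R)
  [10:7] rd=3 = x3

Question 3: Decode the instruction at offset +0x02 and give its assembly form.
off 0x02: read d2 40 as big → 0xd240
  opcode bits[15:11]=0x1a: sub/RR
  [10:7] rd=4 = x4
  [6:3] rs=8 = x8

sub x4, x8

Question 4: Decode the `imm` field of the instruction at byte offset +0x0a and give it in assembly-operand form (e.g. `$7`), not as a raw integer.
@+0a  big-endian(2b 09) = 0x2b09
  top 5b → 0x5 → cmpi [RI]
  rd@[10:7]=0x6 ⇒ x6
  imm@[6:0]=0x9 ⇒ $9

$9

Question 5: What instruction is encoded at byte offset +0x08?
[08] d2 78 → 0xd278
  opcode bits[15:11]=0x1a: sub/RR
  rd: (w>>7)&0xf=0x4 → x4
  rs: (w>>3)&0xf=0xf → x15

sub x4, x15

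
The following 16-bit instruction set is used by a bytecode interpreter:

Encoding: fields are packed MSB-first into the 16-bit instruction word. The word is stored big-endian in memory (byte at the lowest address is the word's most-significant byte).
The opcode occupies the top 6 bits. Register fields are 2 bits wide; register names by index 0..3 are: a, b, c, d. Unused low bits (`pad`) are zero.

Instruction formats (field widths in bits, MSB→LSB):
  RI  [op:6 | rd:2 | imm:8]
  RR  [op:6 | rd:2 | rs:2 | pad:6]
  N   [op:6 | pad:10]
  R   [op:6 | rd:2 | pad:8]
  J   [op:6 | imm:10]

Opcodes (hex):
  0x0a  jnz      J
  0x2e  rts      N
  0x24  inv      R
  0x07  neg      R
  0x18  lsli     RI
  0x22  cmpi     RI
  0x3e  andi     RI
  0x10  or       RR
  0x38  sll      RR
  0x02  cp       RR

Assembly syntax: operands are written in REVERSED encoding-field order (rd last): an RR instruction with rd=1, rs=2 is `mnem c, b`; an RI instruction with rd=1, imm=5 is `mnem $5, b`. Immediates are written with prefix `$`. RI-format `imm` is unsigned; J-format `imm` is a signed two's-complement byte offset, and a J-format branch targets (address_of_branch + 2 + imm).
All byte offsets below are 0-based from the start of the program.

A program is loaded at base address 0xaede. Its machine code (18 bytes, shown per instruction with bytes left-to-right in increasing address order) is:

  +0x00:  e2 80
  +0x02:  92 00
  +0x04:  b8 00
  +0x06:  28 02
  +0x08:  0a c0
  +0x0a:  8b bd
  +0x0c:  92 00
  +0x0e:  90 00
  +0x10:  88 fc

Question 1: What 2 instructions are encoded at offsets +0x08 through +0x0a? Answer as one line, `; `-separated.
off 0x08: read 0a c0 as big → 0x0ac0
  top 6b → 0x2 → cp [RR]
  [9:8] rd=2 = c
  [7:6] rs=3 = d
off 0x0a: read 8b bd as big → 0x8bbd
  top 6b → 0x22 → cmpi [RI]
  [9:8] rd=3 = d
  [7:0] imm=189 = $189

cp d, c; cmpi $189, d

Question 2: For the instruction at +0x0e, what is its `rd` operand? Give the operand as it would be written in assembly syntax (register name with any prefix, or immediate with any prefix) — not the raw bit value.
a

+0x0e: 90 00 ⇒ word 0x9000 (big)
  top 6b → 0x24 → inv [R]
  rd: (w>>8)&0x3=0x0 → a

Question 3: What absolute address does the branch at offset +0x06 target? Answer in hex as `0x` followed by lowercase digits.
+0x06: 28 02 ⇒ word 0x2802 (big)
  op=0x2802>>10=0xa ⇒ jnz (J)
  imm: (w>>0)&0x3ff=0x2 → $2
  target = base 0xaede + off 0x06 + 2 + imm 2 = 0xaee8

0xaee8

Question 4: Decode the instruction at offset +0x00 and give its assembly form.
[00] e2 80 → 0xe280
  top 6b → 0x38 → sll [RR]
  rd: (w>>8)&0x3=0x2 → c
  rs: (w>>6)&0x3=0x2 → c

sll c, c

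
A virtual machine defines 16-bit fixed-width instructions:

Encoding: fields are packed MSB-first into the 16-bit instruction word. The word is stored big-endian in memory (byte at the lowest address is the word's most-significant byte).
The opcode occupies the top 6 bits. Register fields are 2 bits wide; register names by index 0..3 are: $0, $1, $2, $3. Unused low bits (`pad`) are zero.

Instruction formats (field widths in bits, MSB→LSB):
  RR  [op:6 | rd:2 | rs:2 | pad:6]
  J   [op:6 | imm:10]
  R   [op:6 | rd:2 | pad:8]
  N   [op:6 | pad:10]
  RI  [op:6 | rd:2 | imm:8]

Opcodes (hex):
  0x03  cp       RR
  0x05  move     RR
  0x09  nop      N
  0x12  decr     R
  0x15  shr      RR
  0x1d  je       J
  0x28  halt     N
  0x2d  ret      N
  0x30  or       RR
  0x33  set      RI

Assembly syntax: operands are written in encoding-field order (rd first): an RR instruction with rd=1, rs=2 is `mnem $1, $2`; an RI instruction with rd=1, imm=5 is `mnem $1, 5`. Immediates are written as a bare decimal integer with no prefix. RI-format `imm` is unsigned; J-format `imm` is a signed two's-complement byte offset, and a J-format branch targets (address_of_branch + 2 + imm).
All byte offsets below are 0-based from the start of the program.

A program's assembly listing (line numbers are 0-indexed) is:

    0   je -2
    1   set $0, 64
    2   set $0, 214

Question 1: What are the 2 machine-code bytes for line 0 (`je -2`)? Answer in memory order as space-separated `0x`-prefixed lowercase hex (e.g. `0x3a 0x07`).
0. je fields op=0x1d:6|imm=-2:10 → word 77feh → 77 fe

0x77 0xfe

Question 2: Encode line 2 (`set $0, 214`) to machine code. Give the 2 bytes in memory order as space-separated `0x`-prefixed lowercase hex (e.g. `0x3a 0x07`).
2. set fields op=0x33:6|rd=0:2|imm=214:8 → word ccd6h → cc d6

0xcc 0xd6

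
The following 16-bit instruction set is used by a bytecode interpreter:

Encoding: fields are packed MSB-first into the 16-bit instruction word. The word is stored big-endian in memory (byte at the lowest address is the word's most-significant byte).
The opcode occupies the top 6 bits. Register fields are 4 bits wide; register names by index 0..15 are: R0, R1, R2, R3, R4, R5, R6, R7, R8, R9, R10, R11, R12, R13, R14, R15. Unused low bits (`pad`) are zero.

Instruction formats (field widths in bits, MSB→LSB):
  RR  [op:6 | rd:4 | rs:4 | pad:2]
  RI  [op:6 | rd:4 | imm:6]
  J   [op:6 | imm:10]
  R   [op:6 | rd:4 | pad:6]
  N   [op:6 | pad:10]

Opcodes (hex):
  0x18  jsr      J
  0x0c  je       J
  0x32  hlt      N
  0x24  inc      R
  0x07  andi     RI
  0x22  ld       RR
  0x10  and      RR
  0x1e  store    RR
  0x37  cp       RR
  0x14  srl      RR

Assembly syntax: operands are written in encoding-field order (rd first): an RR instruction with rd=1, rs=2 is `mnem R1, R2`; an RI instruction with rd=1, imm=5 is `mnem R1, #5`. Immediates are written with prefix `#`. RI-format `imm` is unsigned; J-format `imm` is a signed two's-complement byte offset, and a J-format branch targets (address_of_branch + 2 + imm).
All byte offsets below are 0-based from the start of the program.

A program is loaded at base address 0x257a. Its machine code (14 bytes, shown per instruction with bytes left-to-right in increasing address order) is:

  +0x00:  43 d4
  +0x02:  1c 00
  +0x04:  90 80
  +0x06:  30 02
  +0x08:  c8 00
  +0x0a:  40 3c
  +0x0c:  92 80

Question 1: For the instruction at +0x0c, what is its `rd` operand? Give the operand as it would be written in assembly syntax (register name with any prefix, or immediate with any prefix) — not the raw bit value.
R10

[0c] 92 80 → 0x9280
  op=0x9280>>10=0x24 ⇒ inc (R)
  [9:6] rd=10 = R10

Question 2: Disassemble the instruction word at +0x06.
je #2

off 0x06: read 30 02 as big → 0x3002
  opcode bits[15:10]=0xc: je/J
  [9:0] imm=2 = #2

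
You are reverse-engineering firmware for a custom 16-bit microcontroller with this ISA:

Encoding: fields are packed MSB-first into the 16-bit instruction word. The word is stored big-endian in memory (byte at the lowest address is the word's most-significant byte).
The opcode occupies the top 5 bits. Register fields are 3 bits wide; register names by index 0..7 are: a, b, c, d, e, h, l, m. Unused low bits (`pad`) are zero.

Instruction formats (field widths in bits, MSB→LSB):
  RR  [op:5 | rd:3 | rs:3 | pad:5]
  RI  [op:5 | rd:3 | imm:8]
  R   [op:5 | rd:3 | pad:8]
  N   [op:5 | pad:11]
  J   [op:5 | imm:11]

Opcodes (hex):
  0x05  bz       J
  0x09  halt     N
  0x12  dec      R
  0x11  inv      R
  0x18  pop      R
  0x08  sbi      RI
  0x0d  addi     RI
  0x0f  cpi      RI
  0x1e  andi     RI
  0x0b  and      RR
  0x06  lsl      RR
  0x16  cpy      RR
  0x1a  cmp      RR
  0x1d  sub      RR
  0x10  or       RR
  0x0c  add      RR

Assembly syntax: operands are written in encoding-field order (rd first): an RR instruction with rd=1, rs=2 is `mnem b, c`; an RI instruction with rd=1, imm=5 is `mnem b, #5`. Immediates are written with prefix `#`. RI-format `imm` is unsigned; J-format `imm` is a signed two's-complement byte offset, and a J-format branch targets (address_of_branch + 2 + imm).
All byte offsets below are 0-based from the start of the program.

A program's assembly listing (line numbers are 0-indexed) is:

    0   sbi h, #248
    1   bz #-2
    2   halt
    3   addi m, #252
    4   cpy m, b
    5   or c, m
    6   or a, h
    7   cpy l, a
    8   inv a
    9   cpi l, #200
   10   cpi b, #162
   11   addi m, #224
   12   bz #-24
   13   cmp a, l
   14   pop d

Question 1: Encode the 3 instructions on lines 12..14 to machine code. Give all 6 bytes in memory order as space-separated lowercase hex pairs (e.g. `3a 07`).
12. bz fields op=0x5:5|imm=-24:11 → word 2fe8h → 2f e8
13. cmp fields op=0x1a:5|rd=0:3|rs=6:3|pad=0:5 → word d0c0h → d0 c0
14. pop fields op=0x18:5|rd=3:3|pad=0:8 → word c300h → c3 00

2f e8 d0 c0 c3 00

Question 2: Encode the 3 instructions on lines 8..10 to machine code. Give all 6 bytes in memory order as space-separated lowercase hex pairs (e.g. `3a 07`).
88 00 7e c8 79 a2

line 8 (inv): pack op=0x11:5|rd=0:3|pad=0:8 = 0x8800; big→ 88 00
line 9 (cpi): pack op=0xf:5|rd=6:3|imm=200:8 = 0x7ec8; big→ 7e c8
line 10 (cpi): pack op=0xf:5|rd=1:3|imm=162:8 = 0x79a2; big→ 79 a2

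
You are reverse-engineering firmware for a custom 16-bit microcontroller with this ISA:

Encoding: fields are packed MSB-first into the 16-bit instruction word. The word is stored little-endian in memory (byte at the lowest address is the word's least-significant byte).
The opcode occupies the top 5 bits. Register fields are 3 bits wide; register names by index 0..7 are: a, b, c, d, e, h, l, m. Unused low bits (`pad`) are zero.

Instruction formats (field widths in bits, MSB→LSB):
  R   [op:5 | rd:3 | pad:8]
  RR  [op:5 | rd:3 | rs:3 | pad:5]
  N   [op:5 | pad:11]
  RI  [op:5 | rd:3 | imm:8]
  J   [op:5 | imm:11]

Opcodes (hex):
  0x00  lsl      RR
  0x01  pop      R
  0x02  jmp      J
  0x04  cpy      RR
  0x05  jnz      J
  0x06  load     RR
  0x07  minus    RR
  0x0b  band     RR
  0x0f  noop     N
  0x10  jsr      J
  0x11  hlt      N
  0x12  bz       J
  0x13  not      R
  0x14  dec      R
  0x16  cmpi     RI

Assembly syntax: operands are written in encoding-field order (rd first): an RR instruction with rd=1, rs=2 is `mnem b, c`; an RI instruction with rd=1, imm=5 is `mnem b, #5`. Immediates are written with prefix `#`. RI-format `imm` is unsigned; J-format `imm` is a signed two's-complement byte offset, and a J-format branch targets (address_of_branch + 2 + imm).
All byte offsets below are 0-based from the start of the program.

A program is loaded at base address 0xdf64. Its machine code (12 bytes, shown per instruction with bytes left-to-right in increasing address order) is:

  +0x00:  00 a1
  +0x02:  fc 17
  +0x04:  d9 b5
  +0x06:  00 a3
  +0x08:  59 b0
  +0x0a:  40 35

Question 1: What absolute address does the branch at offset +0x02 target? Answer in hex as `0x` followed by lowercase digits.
+0x02: fc 17 ⇒ word 0x17fc (little)
  op=0x17fc>>11=0x2 ⇒ jmp (J)
  [10:0] imm=2044 (s11→-4) = #-4
  target = base 0xdf64 + off 0x02 + 2 + imm -4 = 0xdf64

0xdf64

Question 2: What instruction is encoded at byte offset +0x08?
+0x08: 59 b0 ⇒ word 0xb059 (little)
  opcode bits[15:11]=0x16: cmpi/RI
  rd: (w>>8)&0x7=0x0 → a
  imm: (w>>0)&0xff=0x59 → #89

cmpi a, #89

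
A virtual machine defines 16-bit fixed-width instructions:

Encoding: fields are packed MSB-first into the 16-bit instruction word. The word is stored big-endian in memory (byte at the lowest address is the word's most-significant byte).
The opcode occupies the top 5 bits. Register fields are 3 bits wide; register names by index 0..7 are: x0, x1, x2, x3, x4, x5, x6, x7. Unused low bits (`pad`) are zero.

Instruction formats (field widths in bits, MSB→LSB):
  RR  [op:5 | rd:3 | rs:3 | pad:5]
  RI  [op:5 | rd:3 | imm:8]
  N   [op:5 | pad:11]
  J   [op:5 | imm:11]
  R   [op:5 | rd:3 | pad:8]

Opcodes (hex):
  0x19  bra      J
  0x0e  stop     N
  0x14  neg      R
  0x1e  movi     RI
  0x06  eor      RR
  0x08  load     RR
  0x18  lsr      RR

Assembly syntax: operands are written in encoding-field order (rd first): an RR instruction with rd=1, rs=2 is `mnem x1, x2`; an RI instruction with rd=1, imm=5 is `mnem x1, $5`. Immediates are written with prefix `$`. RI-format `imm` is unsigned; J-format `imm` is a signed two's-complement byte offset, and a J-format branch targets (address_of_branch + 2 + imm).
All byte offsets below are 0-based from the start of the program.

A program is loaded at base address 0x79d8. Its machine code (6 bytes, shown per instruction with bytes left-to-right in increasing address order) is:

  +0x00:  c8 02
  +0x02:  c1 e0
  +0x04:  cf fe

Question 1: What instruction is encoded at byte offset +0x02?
lsr x1, x7

off 0x02: read c1 e0 as big → 0xc1e0
  top 5b → 0x18 → lsr [RR]
  [10:8] rd=1 = x1
  [7:5] rs=7 = x7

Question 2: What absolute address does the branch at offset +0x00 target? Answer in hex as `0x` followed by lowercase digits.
@+00  big-endian(c8 02) = 0xc802
  opcode bits[15:11]=0x19: bra/J
  [10:0] imm=2 = $2
  target = base 0x79d8 + off 0x00 + 2 + imm 2 = 0x79dc

0x79dc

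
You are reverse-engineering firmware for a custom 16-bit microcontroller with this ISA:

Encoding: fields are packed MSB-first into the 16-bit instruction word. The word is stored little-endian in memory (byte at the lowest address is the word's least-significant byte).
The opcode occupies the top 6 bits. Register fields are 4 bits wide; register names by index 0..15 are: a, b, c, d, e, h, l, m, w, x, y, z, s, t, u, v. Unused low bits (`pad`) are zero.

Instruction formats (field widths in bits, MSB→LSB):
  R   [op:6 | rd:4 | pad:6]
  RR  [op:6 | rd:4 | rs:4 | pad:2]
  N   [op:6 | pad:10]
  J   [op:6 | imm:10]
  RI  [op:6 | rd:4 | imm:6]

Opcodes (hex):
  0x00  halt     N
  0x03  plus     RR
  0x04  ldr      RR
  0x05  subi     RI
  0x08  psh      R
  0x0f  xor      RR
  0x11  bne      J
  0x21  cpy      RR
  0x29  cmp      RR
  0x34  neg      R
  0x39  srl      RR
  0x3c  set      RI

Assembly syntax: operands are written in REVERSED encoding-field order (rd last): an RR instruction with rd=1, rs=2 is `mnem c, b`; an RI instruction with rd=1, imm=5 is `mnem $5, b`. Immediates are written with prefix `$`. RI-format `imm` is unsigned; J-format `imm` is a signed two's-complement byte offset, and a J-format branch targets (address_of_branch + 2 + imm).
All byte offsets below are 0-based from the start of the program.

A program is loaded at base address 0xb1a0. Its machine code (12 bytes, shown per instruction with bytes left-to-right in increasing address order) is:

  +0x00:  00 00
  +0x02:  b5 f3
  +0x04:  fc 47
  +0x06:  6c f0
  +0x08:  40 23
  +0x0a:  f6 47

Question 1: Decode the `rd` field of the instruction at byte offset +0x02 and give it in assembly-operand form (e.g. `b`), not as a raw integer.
@+02  little-endian(b5 f3) = 0xf3b5
  op=0xf3b5>>10=0x3c ⇒ set (RI)
  rd@[9:6]=0xe ⇒ u
  imm@[5:0]=0x35 ⇒ $53

u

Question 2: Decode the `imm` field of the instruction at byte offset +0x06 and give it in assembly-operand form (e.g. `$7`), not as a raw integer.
$44

off 0x06: read 6c f0 as little → 0xf06c
  opcode bits[15:10]=0x3c: set/RI
  rd@[9:6]=0x1 ⇒ b
  imm@[5:0]=0x2c ⇒ $44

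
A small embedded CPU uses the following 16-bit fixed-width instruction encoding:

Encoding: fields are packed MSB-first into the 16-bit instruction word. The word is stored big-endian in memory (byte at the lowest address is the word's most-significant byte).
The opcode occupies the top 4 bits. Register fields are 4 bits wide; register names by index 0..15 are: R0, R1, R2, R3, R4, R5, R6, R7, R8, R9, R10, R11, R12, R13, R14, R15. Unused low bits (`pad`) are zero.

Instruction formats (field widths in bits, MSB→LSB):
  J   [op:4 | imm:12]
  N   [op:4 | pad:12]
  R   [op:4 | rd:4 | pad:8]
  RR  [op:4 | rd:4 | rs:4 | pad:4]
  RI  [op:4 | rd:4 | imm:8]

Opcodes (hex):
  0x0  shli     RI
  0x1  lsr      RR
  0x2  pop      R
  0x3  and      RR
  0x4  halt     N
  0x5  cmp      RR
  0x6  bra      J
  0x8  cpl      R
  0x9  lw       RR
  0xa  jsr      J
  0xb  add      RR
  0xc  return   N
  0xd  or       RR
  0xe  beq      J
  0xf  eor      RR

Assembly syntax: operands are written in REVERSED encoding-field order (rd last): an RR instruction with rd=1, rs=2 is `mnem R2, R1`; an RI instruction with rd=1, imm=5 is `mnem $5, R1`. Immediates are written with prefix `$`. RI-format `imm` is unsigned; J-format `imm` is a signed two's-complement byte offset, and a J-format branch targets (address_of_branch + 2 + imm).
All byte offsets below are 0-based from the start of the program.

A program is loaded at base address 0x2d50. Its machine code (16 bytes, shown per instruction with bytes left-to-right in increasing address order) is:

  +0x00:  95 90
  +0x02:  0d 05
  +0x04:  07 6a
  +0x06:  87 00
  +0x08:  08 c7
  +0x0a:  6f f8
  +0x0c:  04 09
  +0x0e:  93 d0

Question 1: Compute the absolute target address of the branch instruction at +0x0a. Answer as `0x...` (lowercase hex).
@+0a  big-endian(6f f8) = 0x6ff8
  opcode bits[15:12]=0x6: bra/J
  imm@[11:0]=0xff8 (s12→-8) ⇒ $-8
  target = base 0x2d50 + off 0x0a + 2 + imm -8 = 0x2d54

0x2d54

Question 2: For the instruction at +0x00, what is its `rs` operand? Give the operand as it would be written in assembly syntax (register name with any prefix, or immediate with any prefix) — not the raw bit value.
+0x00: 95 90 ⇒ word 0x9590 (big)
  op=0x9590>>12=0x9 ⇒ lw (RR)
  rd@[11:8]=0x5 ⇒ R5
  rs@[7:4]=0x9 ⇒ R9

R9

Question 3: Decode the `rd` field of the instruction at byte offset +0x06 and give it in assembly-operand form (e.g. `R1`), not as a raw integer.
[06] 87 00 → 0x8700
  top 4b → 0x8 → cpl [R]
  rd: (w>>8)&0xf=0x7 → R7

R7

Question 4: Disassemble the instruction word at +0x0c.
@+0c  big-endian(04 09) = 0x0409
  opcode bits[15:12]=0x0: shli/RI
  rd: (w>>8)&0xf=0x4 → R4
  imm: (w>>0)&0xff=0x9 → $9

shli $9, R4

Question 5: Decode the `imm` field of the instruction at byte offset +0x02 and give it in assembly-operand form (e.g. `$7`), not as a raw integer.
$5

[02] 0d 05 → 0x0d05
  opcode bits[15:12]=0x0: shli/RI
  [11:8] rd=13 = R13
  [7:0] imm=5 = $5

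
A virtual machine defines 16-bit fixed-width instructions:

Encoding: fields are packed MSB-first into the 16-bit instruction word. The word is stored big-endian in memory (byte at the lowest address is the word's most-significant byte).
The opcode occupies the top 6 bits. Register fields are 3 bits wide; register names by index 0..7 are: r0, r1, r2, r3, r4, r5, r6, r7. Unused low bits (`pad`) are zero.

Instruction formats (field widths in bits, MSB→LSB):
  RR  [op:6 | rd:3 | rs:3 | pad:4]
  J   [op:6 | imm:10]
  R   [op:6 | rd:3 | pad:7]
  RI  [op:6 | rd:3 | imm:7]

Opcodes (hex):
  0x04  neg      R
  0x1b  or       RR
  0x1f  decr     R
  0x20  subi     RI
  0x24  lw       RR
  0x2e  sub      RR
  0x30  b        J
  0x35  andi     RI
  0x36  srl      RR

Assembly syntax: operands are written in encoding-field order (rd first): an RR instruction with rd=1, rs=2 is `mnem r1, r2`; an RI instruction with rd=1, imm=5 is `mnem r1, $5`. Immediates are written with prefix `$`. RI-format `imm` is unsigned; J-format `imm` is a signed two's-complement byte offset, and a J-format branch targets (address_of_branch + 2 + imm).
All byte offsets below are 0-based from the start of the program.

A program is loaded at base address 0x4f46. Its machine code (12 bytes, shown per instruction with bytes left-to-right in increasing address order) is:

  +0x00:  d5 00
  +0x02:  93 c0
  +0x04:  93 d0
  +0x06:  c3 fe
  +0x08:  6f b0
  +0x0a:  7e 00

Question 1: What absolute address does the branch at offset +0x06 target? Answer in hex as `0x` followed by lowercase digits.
+0x06: c3 fe ⇒ word 0xc3fe (big)
  op=0xc3fe>>10=0x30 ⇒ b (J)
  imm: (w>>0)&0x3ff=0x3fe (s10→-2) → $-2
  target = base 0x4f46 + off 0x06 + 2 + imm -2 = 0x4f4c

0x4f4c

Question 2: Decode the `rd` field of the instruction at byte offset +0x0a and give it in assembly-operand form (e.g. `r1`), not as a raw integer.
r4

+0x0a: 7e 00 ⇒ word 0x7e00 (big)
  top 6b → 0x1f → decr [R]
  rd@[9:7]=0x4 ⇒ r4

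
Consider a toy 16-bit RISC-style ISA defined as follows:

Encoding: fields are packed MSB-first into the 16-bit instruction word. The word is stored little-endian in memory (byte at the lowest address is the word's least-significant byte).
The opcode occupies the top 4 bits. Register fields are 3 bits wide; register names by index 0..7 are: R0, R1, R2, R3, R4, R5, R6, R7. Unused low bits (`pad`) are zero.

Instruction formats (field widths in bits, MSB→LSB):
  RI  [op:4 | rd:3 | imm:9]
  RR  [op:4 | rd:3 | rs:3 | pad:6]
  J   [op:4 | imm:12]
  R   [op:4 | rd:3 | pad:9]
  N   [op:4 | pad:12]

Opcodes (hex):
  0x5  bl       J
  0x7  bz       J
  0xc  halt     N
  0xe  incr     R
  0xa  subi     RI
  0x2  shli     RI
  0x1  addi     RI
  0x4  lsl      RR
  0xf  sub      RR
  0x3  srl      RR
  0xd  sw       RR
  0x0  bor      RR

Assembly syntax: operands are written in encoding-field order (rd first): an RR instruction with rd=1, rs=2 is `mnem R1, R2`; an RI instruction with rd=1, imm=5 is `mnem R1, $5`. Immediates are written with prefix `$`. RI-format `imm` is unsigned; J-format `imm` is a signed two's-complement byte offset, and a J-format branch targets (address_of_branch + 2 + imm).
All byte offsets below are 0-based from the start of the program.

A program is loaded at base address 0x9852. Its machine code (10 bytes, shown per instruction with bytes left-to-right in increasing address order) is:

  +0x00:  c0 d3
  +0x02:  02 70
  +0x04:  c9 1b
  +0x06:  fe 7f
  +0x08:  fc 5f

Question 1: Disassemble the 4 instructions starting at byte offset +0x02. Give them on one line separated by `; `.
bz $2; addi R5, $457; bz $-2; bl $-4

off 0x02: read 02 70 as little → 0x7002
  op=0x7002>>12=0x7 ⇒ bz (J)
  imm: (w>>0)&0xfff=0x2 → $2
off 0x04: read c9 1b as little → 0x1bc9
  op=0x1bc9>>12=0x1 ⇒ addi (RI)
  rd: (w>>9)&0x7=0x5 → R5
  imm: (w>>0)&0x1ff=0x1c9 → $457
off 0x06: read fe 7f as little → 0x7ffe
  op=0x7ffe>>12=0x7 ⇒ bz (J)
  imm: (w>>0)&0xfff=0xffe (s12→-2) → $-2
off 0x08: read fc 5f as little → 0x5ffc
  op=0x5ffc>>12=0x5 ⇒ bl (J)
  imm: (w>>0)&0xfff=0xffc (s12→-4) → $-4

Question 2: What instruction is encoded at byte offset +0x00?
sw R1, R7

@+00  little-endian(c0 d3) = 0xd3c0
  opcode bits[15:12]=0xd: sw/RR
  [11:9] rd=1 = R1
  [8:6] rs=7 = R7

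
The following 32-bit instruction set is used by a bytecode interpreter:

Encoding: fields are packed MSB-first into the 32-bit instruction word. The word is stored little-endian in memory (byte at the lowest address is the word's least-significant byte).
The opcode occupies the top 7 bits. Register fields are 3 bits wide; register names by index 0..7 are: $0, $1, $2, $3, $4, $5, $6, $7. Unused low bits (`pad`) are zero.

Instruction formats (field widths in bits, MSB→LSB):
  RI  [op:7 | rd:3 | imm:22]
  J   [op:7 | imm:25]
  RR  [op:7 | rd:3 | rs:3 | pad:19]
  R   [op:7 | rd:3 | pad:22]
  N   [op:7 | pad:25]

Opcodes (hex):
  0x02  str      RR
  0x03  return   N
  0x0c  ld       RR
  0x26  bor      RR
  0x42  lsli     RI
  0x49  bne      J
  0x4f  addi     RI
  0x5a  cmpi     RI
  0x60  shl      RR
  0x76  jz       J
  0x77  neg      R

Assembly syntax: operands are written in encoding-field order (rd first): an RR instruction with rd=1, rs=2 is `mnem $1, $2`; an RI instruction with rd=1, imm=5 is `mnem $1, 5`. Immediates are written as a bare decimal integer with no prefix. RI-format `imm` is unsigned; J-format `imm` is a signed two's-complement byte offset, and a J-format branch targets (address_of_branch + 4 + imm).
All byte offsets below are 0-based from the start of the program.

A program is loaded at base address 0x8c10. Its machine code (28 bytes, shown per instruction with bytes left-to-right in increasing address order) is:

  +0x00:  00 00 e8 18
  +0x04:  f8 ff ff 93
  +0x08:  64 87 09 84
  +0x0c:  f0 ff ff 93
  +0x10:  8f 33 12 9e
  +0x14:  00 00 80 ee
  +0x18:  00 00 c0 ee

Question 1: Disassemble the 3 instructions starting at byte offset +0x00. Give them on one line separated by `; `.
ld $3, $5; bne -8; lsli $0, 624484

+0x00: 00 00 e8 18 ⇒ word 0x18e80000 (little)
  top 7b → 0xc → ld [RR]
  rd: (w>>22)&0x7=0x3 → $3
  rs: (w>>19)&0x7=0x5 → $5
+0x04: f8 ff ff 93 ⇒ word 0x93fffff8 (little)
  top 7b → 0x49 → bne [J]
  imm: (w>>0)&0x1ffffff=0x1fffff8 (s25→-8) → -8
+0x08: 64 87 09 84 ⇒ word 0x84098764 (little)
  top 7b → 0x42 → lsli [RI]
  rd: (w>>22)&0x7=0x0 → $0
  imm: (w>>0)&0x3fffff=0x98764 → 624484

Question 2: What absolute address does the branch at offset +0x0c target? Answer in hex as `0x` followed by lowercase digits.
+0x0c: f0 ff ff 93 ⇒ word 0x93fffff0 (little)
  op=0x93fffff0>>25=0x49 ⇒ bne (J)
  imm: (w>>0)&0x1ffffff=0x1fffff0 (s25→-16) → -16
  target = base 0x8c10 + off 0x0c + 4 + imm -16 = 0x8c10

0x8c10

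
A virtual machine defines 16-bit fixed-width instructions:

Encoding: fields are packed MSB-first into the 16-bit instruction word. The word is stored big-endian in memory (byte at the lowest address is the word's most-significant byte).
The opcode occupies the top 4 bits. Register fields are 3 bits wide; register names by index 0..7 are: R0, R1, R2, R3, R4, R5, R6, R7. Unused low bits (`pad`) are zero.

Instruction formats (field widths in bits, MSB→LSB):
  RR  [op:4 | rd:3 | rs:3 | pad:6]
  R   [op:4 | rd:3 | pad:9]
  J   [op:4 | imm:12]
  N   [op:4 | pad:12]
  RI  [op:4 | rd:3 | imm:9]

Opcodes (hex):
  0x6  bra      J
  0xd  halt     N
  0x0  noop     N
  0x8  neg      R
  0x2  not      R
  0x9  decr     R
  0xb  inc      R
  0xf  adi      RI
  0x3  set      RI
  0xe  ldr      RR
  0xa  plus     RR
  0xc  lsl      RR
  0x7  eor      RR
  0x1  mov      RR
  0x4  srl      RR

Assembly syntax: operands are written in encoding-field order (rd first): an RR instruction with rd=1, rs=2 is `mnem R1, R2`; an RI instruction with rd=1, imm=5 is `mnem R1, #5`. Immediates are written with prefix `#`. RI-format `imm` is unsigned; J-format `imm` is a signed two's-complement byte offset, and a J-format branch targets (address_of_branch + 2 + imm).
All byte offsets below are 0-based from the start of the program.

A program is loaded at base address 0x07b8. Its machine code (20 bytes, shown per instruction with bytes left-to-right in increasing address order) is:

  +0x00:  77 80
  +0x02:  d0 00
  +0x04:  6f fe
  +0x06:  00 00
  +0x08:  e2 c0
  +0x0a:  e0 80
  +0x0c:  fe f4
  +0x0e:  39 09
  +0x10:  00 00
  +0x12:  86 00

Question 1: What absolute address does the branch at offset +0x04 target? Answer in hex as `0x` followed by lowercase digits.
0x07bc

+0x04: 6f fe ⇒ word 0x6ffe (big)
  op=0x6ffe>>12=0x6 ⇒ bra (J)
  [11:0] imm=4094 (s12→-2) = #-2
  target = base 0x07b8 + off 0x04 + 2 + imm -2 = 0x07bc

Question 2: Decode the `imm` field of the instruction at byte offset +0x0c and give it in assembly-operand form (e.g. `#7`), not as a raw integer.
#244

@+0c  big-endian(fe f4) = 0xfef4
  op=0xfef4>>12=0xf ⇒ adi (RI)
  rd@[11:9]=0x7 ⇒ R7
  imm@[8:0]=0xf4 ⇒ #244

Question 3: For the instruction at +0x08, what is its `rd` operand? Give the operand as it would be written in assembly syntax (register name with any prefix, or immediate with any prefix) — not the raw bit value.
off 0x08: read e2 c0 as big → 0xe2c0
  op=0xe2c0>>12=0xe ⇒ ldr (RR)
  [11:9] rd=1 = R1
  [8:6] rs=3 = R3

R1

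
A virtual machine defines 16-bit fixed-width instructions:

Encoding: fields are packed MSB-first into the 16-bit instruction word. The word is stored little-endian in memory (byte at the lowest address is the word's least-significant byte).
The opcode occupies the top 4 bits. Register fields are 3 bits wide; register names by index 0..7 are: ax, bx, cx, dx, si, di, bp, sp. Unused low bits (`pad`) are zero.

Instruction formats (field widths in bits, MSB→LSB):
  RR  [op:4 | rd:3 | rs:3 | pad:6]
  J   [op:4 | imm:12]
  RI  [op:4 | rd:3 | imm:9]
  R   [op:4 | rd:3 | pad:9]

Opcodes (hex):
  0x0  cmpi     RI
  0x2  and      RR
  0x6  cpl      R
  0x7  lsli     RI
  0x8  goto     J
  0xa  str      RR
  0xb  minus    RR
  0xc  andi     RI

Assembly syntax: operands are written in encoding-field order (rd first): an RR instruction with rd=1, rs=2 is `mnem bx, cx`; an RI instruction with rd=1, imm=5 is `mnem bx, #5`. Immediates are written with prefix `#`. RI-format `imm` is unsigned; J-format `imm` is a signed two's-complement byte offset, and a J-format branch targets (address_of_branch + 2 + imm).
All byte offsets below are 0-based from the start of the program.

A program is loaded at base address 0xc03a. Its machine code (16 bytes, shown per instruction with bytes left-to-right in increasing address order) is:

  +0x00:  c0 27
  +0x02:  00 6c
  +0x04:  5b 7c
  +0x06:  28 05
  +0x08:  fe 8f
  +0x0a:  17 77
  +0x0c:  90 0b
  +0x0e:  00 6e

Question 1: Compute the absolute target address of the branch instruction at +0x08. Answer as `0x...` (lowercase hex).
0xc042

+0x08: fe 8f ⇒ word 0x8ffe (little)
  op=0x8ffe>>12=0x8 ⇒ goto (J)
  [11:0] imm=4094 (s12→-2) = #-2
  target = base 0xc03a + off 0x08 + 2 + imm -2 = 0xc042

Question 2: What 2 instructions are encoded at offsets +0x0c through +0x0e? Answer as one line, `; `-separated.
cmpi di, #400; cpl sp

off 0x0c: read 90 0b as little → 0x0b90
  top 4b → 0x0 → cmpi [RI]
  rd: (w>>9)&0x7=0x5 → di
  imm: (w>>0)&0x1ff=0x190 → #400
off 0x0e: read 00 6e as little → 0x6e00
  top 4b → 0x6 → cpl [R]
  rd: (w>>9)&0x7=0x7 → sp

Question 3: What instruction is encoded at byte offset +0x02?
cpl bp

@+02  little-endian(00 6c) = 0x6c00
  top 4b → 0x6 → cpl [R]
  rd: (w>>9)&0x7=0x6 → bp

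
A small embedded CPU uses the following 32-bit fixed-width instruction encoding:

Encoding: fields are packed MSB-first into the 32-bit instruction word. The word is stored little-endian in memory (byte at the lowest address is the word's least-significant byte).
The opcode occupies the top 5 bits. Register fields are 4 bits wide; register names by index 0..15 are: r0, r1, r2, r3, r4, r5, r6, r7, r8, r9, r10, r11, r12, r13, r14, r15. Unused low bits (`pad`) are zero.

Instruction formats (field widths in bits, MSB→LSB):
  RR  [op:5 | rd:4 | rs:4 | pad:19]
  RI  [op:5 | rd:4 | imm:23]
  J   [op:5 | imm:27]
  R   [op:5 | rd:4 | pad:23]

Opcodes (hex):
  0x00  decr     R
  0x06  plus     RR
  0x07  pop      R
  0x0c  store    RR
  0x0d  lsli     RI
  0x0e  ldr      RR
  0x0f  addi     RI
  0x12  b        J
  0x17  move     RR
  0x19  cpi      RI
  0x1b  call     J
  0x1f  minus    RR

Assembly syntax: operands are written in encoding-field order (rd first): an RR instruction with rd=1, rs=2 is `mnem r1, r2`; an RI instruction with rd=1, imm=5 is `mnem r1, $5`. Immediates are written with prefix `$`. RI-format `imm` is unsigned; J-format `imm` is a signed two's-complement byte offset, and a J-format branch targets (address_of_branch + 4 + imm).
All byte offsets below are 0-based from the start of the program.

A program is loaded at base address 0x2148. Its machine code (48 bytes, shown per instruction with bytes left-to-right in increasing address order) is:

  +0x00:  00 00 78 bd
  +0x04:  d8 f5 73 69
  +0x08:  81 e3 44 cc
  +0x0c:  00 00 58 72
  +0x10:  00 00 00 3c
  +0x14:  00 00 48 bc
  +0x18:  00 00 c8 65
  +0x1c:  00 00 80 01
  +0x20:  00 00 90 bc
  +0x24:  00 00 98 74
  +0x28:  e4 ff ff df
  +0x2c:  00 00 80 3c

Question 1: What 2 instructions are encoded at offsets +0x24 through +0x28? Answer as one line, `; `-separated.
[24] 00 00 98 74 → 0x74980000
  opcode bits[31:27]=0xe: ldr/RR
  rd: (w>>23)&0xf=0x9 → r9
  rs: (w>>19)&0xf=0x3 → r3
[28] e4 ff ff df → 0xdfffffe4
  opcode bits[31:27]=0x1b: call/J
  imm: (w>>0)&0x7ffffff=0x7ffffe4 (s27→-28) → $-28

ldr r9, r3; call $-28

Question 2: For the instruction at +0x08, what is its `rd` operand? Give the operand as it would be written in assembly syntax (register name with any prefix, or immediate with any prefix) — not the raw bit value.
[08] 81 e3 44 cc → 0xcc44e381
  op=0xcc44e381>>27=0x19 ⇒ cpi (RI)
  rd@[26:23]=0x8 ⇒ r8
  imm@[22:0]=0x44e381 ⇒ $4514689

r8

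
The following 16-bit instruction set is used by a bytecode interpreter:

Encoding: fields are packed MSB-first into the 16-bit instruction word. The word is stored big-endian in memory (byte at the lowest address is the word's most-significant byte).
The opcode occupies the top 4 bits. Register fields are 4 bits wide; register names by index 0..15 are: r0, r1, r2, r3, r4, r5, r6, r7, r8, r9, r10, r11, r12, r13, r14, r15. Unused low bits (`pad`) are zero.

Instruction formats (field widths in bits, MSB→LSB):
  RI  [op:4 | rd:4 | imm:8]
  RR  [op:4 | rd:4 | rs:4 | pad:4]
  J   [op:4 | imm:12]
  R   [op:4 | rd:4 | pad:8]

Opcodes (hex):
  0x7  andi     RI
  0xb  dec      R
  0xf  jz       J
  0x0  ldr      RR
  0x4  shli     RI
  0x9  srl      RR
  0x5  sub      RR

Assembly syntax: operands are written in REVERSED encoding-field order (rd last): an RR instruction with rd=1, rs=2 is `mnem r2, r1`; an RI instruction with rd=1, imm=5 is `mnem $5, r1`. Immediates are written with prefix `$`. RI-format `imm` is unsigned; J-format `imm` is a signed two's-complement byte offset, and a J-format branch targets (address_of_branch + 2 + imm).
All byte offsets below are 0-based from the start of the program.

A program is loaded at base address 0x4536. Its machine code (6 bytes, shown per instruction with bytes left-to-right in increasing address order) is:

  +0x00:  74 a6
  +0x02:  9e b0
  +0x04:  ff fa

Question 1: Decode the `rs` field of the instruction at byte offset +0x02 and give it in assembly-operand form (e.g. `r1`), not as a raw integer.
+0x02: 9e b0 ⇒ word 0x9eb0 (big)
  opcode bits[15:12]=0x9: srl/RR
  [11:8] rd=14 = r14
  [7:4] rs=11 = r11

r11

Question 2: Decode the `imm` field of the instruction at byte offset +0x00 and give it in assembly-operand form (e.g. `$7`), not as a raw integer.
$166

[00] 74 a6 → 0x74a6
  opcode bits[15:12]=0x7: andi/RI
  rd@[11:8]=0x4 ⇒ r4
  imm@[7:0]=0xa6 ⇒ $166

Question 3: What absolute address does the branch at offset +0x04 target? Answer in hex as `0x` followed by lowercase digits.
[04] ff fa → 0xfffa
  opcode bits[15:12]=0xf: jz/J
  imm@[11:0]=0xffa (s12→-6) ⇒ $-6
  target = base 0x4536 + off 0x04 + 2 + imm -6 = 0x4536

0x4536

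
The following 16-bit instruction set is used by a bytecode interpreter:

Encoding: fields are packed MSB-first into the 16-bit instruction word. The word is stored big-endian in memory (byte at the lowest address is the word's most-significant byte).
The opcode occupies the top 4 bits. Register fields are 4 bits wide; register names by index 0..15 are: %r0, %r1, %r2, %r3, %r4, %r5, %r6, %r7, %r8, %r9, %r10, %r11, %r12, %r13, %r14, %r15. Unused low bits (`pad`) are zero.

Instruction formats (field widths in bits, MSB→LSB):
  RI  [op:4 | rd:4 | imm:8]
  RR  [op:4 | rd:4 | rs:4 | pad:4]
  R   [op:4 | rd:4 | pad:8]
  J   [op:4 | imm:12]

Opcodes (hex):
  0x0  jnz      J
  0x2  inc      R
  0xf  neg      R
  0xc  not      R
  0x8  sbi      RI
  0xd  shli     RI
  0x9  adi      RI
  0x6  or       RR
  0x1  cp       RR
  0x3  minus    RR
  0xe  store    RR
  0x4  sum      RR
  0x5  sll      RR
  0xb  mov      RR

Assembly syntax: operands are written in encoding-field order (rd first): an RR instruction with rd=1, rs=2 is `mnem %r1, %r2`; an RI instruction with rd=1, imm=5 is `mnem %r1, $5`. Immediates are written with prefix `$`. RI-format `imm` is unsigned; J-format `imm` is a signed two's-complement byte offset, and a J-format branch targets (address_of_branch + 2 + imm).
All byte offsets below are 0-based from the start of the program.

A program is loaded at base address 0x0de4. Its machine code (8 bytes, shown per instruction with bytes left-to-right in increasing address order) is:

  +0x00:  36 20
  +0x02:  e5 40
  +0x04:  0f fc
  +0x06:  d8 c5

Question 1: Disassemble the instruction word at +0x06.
[06] d8 c5 → 0xd8c5
  opcode bits[15:12]=0xd: shli/RI
  rd: (w>>8)&0xf=0x8 → %r8
  imm: (w>>0)&0xff=0xc5 → $197

shli %r8, $197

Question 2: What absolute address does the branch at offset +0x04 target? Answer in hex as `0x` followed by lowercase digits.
0x0de6

+0x04: 0f fc ⇒ word 0x0ffc (big)
  top 4b → 0x0 → jnz [J]
  imm: (w>>0)&0xfff=0xffc (s12→-4) → $-4
  target = base 0x0de4 + off 0x04 + 2 + imm -4 = 0x0de6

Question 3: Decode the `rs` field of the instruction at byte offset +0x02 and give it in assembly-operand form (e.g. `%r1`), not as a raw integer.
%r4

@+02  big-endian(e5 40) = 0xe540
  top 4b → 0xe → store [RR]
  rd@[11:8]=0x5 ⇒ %r5
  rs@[7:4]=0x4 ⇒ %r4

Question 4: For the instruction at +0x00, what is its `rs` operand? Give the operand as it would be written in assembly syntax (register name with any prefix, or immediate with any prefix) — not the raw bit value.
%r2

off 0x00: read 36 20 as big → 0x3620
  top 4b → 0x3 → minus [RR]
  [11:8] rd=6 = %r6
  [7:4] rs=2 = %r2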